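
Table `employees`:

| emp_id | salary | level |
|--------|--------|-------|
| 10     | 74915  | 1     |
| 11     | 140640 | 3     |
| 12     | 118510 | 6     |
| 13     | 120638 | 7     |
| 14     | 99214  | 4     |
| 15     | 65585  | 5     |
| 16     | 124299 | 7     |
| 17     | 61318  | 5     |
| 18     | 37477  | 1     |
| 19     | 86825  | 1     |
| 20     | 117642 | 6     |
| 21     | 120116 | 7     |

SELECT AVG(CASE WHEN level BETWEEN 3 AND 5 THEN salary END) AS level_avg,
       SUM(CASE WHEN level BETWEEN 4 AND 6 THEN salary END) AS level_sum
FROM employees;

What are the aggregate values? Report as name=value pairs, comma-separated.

[level_avg: level BETWEEN 3 AND 5]
emp_id=10: ✗
emp_id=11: ✓ → 140640
emp_id=12: ✗
emp_id=13: ✗
emp_id=14: ✓ → 99214
emp_id=15: ✓ → 65585
emp_id=16: ✗
emp_id=17: ✓ → 61318
emp_id=18: ✗
emp_id=19: ✗
emp_id=20: ✗
emp_id=21: ✗
level_avg = (140640 + 99214 + 65585 + 61318) / 4 = 91689.25
—
[level_sum: level BETWEEN 4 AND 6]
emp_id=10: ✗
emp_id=11: ✗
emp_id=12: ✓ → 118510
emp_id=13: ✗
emp_id=14: ✓ → 99214
emp_id=15: ✓ → 65585
emp_id=16: ✗
emp_id=17: ✓ → 61318
emp_id=18: ✗
emp_id=19: ✗
emp_id=20: ✓ → 117642
emp_id=21: ✗
level_sum = 118510 + 99214 + 65585 + 61318 + 117642 = 462269

level_avg=91689.25, level_sum=462269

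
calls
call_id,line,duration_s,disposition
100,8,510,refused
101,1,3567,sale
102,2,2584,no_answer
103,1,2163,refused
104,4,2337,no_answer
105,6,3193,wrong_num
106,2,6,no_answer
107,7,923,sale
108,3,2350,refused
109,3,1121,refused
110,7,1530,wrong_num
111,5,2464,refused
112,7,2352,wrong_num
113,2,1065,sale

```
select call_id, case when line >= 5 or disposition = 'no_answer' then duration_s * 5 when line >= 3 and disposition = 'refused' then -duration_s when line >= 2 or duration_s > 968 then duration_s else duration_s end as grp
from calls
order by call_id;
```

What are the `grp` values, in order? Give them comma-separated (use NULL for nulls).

call_id=100: line >= 5 or disposition = 'no_answer' → 2550
call_id=101: line >= 2 or duration_s > 968 → 3567
call_id=102: line >= 5 or disposition = 'no_answer' → 12920
call_id=103: line >= 2 or duration_s > 968 → 2163
call_id=104: line >= 5 or disposition = 'no_answer' → 11685
call_id=105: line >= 5 or disposition = 'no_answer' → 15965
call_id=106: line >= 5 or disposition = 'no_answer' → 30
call_id=107: line >= 5 or disposition = 'no_answer' → 4615
call_id=108: line >= 3 and disposition = 'refused' → -2350
call_id=109: line >= 3 and disposition = 'refused' → -1121
call_id=110: line >= 5 or disposition = 'no_answer' → 7650
call_id=111: line >= 5 or disposition = 'no_answer' → 12320
call_id=112: line >= 5 or disposition = 'no_answer' → 11760
call_id=113: line >= 2 or duration_s > 968 → 1065

2550, 3567, 12920, 2163, 11685, 15965, 30, 4615, -2350, -1121, 7650, 12320, 11760, 1065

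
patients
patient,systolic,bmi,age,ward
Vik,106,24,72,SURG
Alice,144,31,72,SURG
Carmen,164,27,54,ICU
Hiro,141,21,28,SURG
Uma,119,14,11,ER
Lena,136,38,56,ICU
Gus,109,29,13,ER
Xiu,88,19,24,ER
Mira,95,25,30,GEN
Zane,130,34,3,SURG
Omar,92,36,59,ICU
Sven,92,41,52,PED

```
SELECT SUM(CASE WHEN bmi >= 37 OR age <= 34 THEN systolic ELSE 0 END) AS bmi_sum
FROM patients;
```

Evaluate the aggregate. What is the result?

910

patient=Vik: ✗
patient=Alice: ✗
patient=Carmen: ✗
patient=Hiro: ✓ → 141
patient=Uma: ✓ → 119
patient=Lena: ✓ → 136
patient=Gus: ✓ → 109
patient=Xiu: ✓ → 88
patient=Mira: ✓ → 95
patient=Zane: ✓ → 130
patient=Omar: ✗
patient=Sven: ✓ → 92
bmi_sum = 141 + 119 + 136 + 109 + 88 + 95 + 130 + 92 = 910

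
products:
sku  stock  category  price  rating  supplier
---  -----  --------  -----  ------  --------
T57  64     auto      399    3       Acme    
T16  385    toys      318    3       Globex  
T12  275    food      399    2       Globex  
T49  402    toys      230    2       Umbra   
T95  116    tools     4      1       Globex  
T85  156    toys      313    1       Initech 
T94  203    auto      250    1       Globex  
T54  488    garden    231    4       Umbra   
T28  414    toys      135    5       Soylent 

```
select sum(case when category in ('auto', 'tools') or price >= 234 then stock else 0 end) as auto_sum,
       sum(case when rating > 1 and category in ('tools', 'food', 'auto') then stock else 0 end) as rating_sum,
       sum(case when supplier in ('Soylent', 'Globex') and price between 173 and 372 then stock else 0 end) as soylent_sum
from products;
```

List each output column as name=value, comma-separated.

[auto_sum: category in ('auto', 'tools') or price >= 234]
sku=T57: ✓ → 64
sku=T16: ✓ → 385
sku=T12: ✓ → 275
sku=T49: ✗
sku=T95: ✓ → 116
sku=T85: ✓ → 156
sku=T94: ✓ → 203
sku=T54: ✗
sku=T28: ✗
auto_sum = 64 + 385 + 275 + 116 + 156 + 203 = 1199
—
[rating_sum: rating > 1 and category in ('tools', 'food', 'auto')]
sku=T57: ✓ → 64
sku=T16: ✗
sku=T12: ✓ → 275
sku=T49: ✗
sku=T95: ✗
sku=T85: ✗
sku=T94: ✗
sku=T54: ✗
sku=T28: ✗
rating_sum = 64 + 275 = 339
—
[soylent_sum: supplier in ('Soylent', 'Globex') and price between 173 and 372]
sku=T57: ✗
sku=T16: ✓ → 385
sku=T12: ✗
sku=T49: ✗
sku=T95: ✗
sku=T85: ✗
sku=T94: ✓ → 203
sku=T54: ✗
sku=T28: ✗
soylent_sum = 385 + 203 = 588

auto_sum=1199, rating_sum=339, soylent_sum=588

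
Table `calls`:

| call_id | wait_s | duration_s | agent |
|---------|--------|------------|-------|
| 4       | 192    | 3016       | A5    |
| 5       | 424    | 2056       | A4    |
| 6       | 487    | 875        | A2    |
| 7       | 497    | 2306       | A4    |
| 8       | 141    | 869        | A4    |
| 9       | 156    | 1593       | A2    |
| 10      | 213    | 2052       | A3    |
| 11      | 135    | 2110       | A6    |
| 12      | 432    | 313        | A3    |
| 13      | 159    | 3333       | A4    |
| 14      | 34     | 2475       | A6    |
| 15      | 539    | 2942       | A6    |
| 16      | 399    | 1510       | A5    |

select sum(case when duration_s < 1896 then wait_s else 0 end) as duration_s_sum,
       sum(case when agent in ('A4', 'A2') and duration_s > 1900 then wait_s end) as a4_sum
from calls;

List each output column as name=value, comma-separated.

[duration_s_sum: duration_s < 1896]
call_id=4: ✗
call_id=5: ✗
call_id=6: ✓ → 487
call_id=7: ✗
call_id=8: ✓ → 141
call_id=9: ✓ → 156
call_id=10: ✗
call_id=11: ✗
call_id=12: ✓ → 432
call_id=13: ✗
call_id=14: ✗
call_id=15: ✗
call_id=16: ✓ → 399
duration_s_sum = 487 + 141 + 156 + 432 + 399 = 1615
—
[a4_sum: agent in ('A4', 'A2') and duration_s > 1900]
call_id=4: ✗
call_id=5: ✓ → 424
call_id=6: ✗
call_id=7: ✓ → 497
call_id=8: ✗
call_id=9: ✗
call_id=10: ✗
call_id=11: ✗
call_id=12: ✗
call_id=13: ✓ → 159
call_id=14: ✗
call_id=15: ✗
call_id=16: ✗
a4_sum = 424 + 497 + 159 = 1080

duration_s_sum=1615, a4_sum=1080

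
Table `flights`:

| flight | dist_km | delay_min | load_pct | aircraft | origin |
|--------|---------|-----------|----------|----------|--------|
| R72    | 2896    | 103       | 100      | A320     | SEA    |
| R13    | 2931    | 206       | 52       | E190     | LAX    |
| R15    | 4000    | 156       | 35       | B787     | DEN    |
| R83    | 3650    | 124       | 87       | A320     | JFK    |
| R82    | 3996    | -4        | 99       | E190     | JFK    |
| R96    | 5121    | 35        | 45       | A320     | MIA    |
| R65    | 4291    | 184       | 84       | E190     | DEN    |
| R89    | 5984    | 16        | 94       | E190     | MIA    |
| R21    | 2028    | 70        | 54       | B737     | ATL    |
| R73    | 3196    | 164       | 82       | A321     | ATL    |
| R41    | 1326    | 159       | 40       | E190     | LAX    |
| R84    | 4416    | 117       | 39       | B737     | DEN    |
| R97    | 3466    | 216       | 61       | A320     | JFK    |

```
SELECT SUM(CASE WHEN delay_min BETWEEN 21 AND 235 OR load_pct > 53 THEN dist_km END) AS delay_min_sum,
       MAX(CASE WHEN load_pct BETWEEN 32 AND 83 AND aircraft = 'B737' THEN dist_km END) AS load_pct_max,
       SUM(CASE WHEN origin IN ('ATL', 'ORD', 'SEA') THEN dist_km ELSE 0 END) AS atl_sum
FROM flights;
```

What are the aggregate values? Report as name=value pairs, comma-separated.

[delay_min_sum: delay_min BETWEEN 21 AND 235 OR load_pct > 53]
flight=R72: ✓ → 2896
flight=R13: ✓ → 2931
flight=R15: ✓ → 4000
flight=R83: ✓ → 3650
flight=R82: ✓ → 3996
flight=R96: ✓ → 5121
flight=R65: ✓ → 4291
flight=R89: ✓ → 5984
flight=R21: ✓ → 2028
flight=R73: ✓ → 3196
flight=R41: ✓ → 1326
flight=R84: ✓ → 4416
flight=R97: ✓ → 3466
delay_min_sum = 2896 + 2931 + 4000 + 3650 + 3996 + 5121 + 4291 + 5984 + 2028 + 3196 + 1326 + 4416 + 3466 = 47301
—
[load_pct_max: load_pct BETWEEN 32 AND 83 AND aircraft = 'B737']
flight=R72: ✗
flight=R13: ✗
flight=R15: ✗
flight=R83: ✗
flight=R82: ✗
flight=R96: ✗
flight=R65: ✗
flight=R89: ✗
flight=R21: ✓ → 2028
flight=R73: ✗
flight=R41: ✗
flight=R84: ✓ → 4416
flight=R97: ✗
load_pct_max = MAX(2028, 4416) = 4416
—
[atl_sum: origin IN ('ATL', 'ORD', 'SEA')]
flight=R72: ✓ → 2896
flight=R13: ✗
flight=R15: ✗
flight=R83: ✗
flight=R82: ✗
flight=R96: ✗
flight=R65: ✗
flight=R89: ✗
flight=R21: ✓ → 2028
flight=R73: ✓ → 3196
flight=R41: ✗
flight=R84: ✗
flight=R97: ✗
atl_sum = 2896 + 2028 + 3196 = 8120

delay_min_sum=47301, load_pct_max=4416, atl_sum=8120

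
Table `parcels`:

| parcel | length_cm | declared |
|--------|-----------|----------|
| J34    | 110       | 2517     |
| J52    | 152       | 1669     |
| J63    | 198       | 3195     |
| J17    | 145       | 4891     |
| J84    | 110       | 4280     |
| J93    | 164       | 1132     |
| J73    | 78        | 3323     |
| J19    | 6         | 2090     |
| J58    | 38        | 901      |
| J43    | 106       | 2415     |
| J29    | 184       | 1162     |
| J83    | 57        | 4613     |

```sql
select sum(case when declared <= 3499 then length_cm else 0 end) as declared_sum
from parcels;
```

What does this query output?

1036

parcel=J34: ✓ → 110
parcel=J52: ✓ → 152
parcel=J63: ✓ → 198
parcel=J17: ✗
parcel=J84: ✗
parcel=J93: ✓ → 164
parcel=J73: ✓ → 78
parcel=J19: ✓ → 6
parcel=J58: ✓ → 38
parcel=J43: ✓ → 106
parcel=J29: ✓ → 184
parcel=J83: ✗
declared_sum = 110 + 152 + 198 + 164 + 78 + 6 + 38 + 106 + 184 = 1036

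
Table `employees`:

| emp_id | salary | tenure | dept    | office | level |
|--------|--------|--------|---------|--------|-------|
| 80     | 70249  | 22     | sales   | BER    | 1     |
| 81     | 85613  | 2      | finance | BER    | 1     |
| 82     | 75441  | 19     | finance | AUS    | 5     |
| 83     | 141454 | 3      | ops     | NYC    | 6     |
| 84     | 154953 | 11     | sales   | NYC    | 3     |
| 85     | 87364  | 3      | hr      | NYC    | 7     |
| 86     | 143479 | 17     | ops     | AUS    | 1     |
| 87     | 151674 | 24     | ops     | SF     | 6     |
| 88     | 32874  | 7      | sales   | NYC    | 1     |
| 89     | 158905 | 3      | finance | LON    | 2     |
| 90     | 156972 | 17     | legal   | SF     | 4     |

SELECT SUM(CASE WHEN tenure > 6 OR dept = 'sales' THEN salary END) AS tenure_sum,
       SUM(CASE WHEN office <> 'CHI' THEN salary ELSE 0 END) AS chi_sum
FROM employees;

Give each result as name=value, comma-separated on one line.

[tenure_sum: tenure > 6 OR dept = 'sales']
emp_id=80: ✓ → 70249
emp_id=81: ✗
emp_id=82: ✓ → 75441
emp_id=83: ✗
emp_id=84: ✓ → 154953
emp_id=85: ✗
emp_id=86: ✓ → 143479
emp_id=87: ✓ → 151674
emp_id=88: ✓ → 32874
emp_id=89: ✗
emp_id=90: ✓ → 156972
tenure_sum = 70249 + 75441 + 154953 + 143479 + 151674 + 32874 + 156972 = 785642
—
[chi_sum: office <> 'CHI']
emp_id=80: ✓ → 70249
emp_id=81: ✓ → 85613
emp_id=82: ✓ → 75441
emp_id=83: ✓ → 141454
emp_id=84: ✓ → 154953
emp_id=85: ✓ → 87364
emp_id=86: ✓ → 143479
emp_id=87: ✓ → 151674
emp_id=88: ✓ → 32874
emp_id=89: ✓ → 158905
emp_id=90: ✓ → 156972
chi_sum = 70249 + 85613 + 75441 + 141454 + 154953 + 87364 + 143479 + 151674 + 32874 + 158905 + 156972 = 1258978

tenure_sum=785642, chi_sum=1258978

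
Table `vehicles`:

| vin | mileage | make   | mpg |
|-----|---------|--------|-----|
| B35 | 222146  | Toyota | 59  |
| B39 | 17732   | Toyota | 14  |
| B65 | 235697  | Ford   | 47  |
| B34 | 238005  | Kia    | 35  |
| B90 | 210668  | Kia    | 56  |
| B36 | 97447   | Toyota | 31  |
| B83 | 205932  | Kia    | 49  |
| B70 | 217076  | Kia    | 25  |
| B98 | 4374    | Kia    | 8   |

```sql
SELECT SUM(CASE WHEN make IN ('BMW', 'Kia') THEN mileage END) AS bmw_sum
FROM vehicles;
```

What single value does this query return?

vin=B35: ✗
vin=B39: ✗
vin=B65: ✗
vin=B34: ✓ → 238005
vin=B90: ✓ → 210668
vin=B36: ✗
vin=B83: ✓ → 205932
vin=B70: ✓ → 217076
vin=B98: ✓ → 4374
bmw_sum = 238005 + 210668 + 205932 + 217076 + 4374 = 876055

876055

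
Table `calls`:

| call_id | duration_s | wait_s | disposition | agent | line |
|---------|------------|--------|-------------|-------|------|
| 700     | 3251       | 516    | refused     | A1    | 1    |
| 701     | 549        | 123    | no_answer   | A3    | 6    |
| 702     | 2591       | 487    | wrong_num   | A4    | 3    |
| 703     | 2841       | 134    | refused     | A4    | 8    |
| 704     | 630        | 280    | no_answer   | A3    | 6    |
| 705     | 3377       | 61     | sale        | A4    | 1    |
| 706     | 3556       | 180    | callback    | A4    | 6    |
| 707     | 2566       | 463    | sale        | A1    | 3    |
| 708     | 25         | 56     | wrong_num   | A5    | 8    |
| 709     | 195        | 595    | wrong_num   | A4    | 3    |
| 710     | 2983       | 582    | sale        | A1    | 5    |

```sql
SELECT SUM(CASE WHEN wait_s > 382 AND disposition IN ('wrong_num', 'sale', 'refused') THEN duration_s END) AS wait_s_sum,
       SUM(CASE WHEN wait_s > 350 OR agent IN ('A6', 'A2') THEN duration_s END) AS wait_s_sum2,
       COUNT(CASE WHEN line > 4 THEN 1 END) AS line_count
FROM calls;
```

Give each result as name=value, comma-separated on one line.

wait_s_sum=11586, wait_s_sum2=11586, line_count=6

[wait_s_sum: wait_s > 382 AND disposition IN ('wrong_num', 'sale', 'refused')]
call_id=700: ✓ → 3251
call_id=701: ✗
call_id=702: ✓ → 2591
call_id=703: ✗
call_id=704: ✗
call_id=705: ✗
call_id=706: ✗
call_id=707: ✓ → 2566
call_id=708: ✗
call_id=709: ✓ → 195
call_id=710: ✓ → 2983
wait_s_sum = 3251 + 2591 + 2566 + 195 + 2983 = 11586
—
[wait_s_sum2: wait_s > 350 OR agent IN ('A6', 'A2')]
call_id=700: ✓ → 3251
call_id=701: ✗
call_id=702: ✓ → 2591
call_id=703: ✗
call_id=704: ✗
call_id=705: ✗
call_id=706: ✗
call_id=707: ✓ → 2566
call_id=708: ✗
call_id=709: ✓ → 195
call_id=710: ✓ → 2983
wait_s_sum2 = 3251 + 2591 + 2566 + 195 + 2983 = 11586
—
[line_count: line > 4]
call_id=700: ✗
call_id=701: ✓ → 1
call_id=702: ✗
call_id=703: ✓ → 1
call_id=704: ✓ → 1
call_id=705: ✗
call_id=706: ✓ → 1
call_id=707: ✗
call_id=708: ✓ → 1
call_id=709: ✗
call_id=710: ✓ → 1
line_count = COUNT(1, 1, 1, 1, 1, 1) = 6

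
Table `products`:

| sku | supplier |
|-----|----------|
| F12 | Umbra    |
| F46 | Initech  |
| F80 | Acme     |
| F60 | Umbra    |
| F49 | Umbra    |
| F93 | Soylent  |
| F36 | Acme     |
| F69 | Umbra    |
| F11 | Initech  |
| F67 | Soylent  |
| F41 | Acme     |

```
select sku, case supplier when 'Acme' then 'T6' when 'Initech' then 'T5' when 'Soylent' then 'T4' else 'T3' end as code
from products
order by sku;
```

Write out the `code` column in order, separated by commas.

T5, T3, T6, T6, T5, T3, T3, T4, T3, T6, T4

sku=F11: supplier='Initech' → T5
sku=F12: ELSE → T3
sku=F36: supplier='Acme' → T6
sku=F41: supplier='Acme' → T6
sku=F46: supplier='Initech' → T5
sku=F49: ELSE → T3
sku=F60: ELSE → T3
sku=F67: supplier='Soylent' → T4
sku=F69: ELSE → T3
sku=F80: supplier='Acme' → T6
sku=F93: supplier='Soylent' → T4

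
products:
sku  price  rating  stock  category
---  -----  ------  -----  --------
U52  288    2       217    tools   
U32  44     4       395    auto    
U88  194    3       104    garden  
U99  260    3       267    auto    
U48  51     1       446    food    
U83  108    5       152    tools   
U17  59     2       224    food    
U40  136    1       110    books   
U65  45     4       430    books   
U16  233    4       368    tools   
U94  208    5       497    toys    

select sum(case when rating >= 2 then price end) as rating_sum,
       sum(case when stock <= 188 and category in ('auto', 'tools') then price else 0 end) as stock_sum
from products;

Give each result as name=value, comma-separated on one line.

[rating_sum: rating >= 2]
sku=U52: ✓ → 288
sku=U32: ✓ → 44
sku=U88: ✓ → 194
sku=U99: ✓ → 260
sku=U48: ✗
sku=U83: ✓ → 108
sku=U17: ✓ → 59
sku=U40: ✗
sku=U65: ✓ → 45
sku=U16: ✓ → 233
sku=U94: ✓ → 208
rating_sum = 288 + 44 + 194 + 260 + 108 + 59 + 45 + 233 + 208 = 1439
—
[stock_sum: stock <= 188 and category in ('auto', 'tools')]
sku=U52: ✗
sku=U32: ✗
sku=U88: ✗
sku=U99: ✗
sku=U48: ✗
sku=U83: ✓ → 108
sku=U17: ✗
sku=U40: ✗
sku=U65: ✗
sku=U16: ✗
sku=U94: ✗
stock_sum = 108

rating_sum=1439, stock_sum=108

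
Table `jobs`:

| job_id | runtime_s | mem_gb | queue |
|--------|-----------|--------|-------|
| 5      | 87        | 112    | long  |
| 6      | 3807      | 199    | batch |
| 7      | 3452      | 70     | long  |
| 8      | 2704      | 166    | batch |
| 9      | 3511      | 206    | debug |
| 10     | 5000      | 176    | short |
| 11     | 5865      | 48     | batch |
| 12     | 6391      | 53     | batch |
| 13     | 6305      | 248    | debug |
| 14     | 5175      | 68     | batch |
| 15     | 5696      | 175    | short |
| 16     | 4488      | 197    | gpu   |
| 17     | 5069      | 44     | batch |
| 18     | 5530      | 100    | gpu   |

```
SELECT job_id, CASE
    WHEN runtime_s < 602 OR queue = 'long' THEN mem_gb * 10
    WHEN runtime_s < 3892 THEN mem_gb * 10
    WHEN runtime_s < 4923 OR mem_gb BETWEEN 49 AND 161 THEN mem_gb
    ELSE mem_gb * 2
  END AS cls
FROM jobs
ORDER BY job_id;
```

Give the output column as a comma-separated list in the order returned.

1120, 1990, 700, 1660, 2060, 352, 96, 53, 496, 68, 350, 197, 88, 100

job_id=5: runtime_s < 602 OR queue = 'long' → 1120
job_id=6: runtime_s < 3892 → 1990
job_id=7: runtime_s < 602 OR queue = 'long' → 700
job_id=8: runtime_s < 3892 → 1660
job_id=9: runtime_s < 3892 → 2060
job_id=10: ELSE → 352
job_id=11: ELSE → 96
job_id=12: runtime_s < 4923 OR mem_gb BETWEEN 49 AND 161 → 53
job_id=13: ELSE → 496
job_id=14: runtime_s < 4923 OR mem_gb BETWEEN 49 AND 161 → 68
job_id=15: ELSE → 350
job_id=16: runtime_s < 4923 OR mem_gb BETWEEN 49 AND 161 → 197
job_id=17: ELSE → 88
job_id=18: runtime_s < 4923 OR mem_gb BETWEEN 49 AND 161 → 100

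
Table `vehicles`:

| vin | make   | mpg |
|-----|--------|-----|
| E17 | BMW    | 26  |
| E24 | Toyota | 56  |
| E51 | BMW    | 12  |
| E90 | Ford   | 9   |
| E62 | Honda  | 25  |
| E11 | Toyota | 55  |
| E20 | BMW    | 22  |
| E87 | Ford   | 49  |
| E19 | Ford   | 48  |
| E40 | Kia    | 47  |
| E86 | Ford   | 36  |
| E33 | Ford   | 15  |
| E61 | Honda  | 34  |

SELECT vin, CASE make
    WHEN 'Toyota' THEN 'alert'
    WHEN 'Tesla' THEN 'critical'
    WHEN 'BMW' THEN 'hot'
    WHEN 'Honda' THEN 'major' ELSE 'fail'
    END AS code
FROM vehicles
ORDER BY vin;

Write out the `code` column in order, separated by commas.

vin=E11: make='Toyota' → alert
vin=E17: make='BMW' → hot
vin=E19: ELSE → fail
vin=E20: make='BMW' → hot
vin=E24: make='Toyota' → alert
vin=E33: ELSE → fail
vin=E40: ELSE → fail
vin=E51: make='BMW' → hot
vin=E61: make='Honda' → major
vin=E62: make='Honda' → major
vin=E86: ELSE → fail
vin=E87: ELSE → fail
vin=E90: ELSE → fail

alert, hot, fail, hot, alert, fail, fail, hot, major, major, fail, fail, fail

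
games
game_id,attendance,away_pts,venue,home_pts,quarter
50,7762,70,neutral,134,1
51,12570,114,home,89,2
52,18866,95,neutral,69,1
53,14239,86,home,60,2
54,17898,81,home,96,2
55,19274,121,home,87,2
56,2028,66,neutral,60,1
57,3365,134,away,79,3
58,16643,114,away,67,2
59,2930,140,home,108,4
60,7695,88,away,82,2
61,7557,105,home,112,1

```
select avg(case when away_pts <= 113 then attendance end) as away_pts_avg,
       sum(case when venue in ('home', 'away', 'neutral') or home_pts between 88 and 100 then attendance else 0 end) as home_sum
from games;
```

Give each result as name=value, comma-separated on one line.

[away_pts_avg: away_pts <= 113]
game_id=50: ✓ → 7762
game_id=51: ✗
game_id=52: ✓ → 18866
game_id=53: ✓ → 14239
game_id=54: ✓ → 17898
game_id=55: ✗
game_id=56: ✓ → 2028
game_id=57: ✗
game_id=58: ✗
game_id=59: ✗
game_id=60: ✓ → 7695
game_id=61: ✓ → 7557
away_pts_avg = (7762 + 18866 + 14239 + 17898 + 2028 + 7695 + 7557) / 7 = 10863.5714285714
—
[home_sum: venue in ('home', 'away', 'neutral') or home_pts between 88 and 100]
game_id=50: ✓ → 7762
game_id=51: ✓ → 12570
game_id=52: ✓ → 18866
game_id=53: ✓ → 14239
game_id=54: ✓ → 17898
game_id=55: ✓ → 19274
game_id=56: ✓ → 2028
game_id=57: ✓ → 3365
game_id=58: ✓ → 16643
game_id=59: ✓ → 2930
game_id=60: ✓ → 7695
game_id=61: ✓ → 7557
home_sum = 7762 + 12570 + 18866 + 14239 + 17898 + 19274 + 2028 + 3365 + 16643 + 2930 + 7695 + 7557 = 130827

away_pts_avg=10863.5714285714, home_sum=130827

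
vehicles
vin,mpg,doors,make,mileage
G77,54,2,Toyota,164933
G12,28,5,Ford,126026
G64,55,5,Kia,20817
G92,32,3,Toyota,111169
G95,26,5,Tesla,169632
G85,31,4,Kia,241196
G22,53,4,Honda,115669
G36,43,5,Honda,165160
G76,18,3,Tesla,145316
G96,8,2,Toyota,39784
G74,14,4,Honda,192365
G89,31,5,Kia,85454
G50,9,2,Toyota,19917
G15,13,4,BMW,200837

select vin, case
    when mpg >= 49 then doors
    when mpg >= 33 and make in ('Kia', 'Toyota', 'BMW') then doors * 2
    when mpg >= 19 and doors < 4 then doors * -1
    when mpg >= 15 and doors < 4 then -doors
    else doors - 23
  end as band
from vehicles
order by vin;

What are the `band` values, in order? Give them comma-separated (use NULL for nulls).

vin=G12: ELSE → -18
vin=G15: ELSE → -19
vin=G22: mpg >= 49 → 4
vin=G36: ELSE → -18
vin=G50: ELSE → -21
vin=G64: mpg >= 49 → 5
vin=G74: ELSE → -19
vin=G76: mpg >= 15 and doors < 4 → -3
vin=G77: mpg >= 49 → 2
vin=G85: ELSE → -19
vin=G89: ELSE → -18
vin=G92: mpg >= 19 and doors < 4 → -3
vin=G95: ELSE → -18
vin=G96: ELSE → -21

-18, -19, 4, -18, -21, 5, -19, -3, 2, -19, -18, -3, -18, -21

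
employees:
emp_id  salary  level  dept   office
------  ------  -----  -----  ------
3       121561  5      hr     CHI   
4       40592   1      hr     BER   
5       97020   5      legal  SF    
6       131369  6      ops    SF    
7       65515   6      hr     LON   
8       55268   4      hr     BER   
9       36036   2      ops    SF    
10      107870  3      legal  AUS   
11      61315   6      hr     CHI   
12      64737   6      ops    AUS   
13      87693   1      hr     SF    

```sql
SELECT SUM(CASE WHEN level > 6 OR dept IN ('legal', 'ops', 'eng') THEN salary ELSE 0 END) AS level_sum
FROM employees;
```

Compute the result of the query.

emp_id=3: ✗
emp_id=4: ✗
emp_id=5: ✓ → 97020
emp_id=6: ✓ → 131369
emp_id=7: ✗
emp_id=8: ✗
emp_id=9: ✓ → 36036
emp_id=10: ✓ → 107870
emp_id=11: ✗
emp_id=12: ✓ → 64737
emp_id=13: ✗
level_sum = 97020 + 131369 + 36036 + 107870 + 64737 = 437032

437032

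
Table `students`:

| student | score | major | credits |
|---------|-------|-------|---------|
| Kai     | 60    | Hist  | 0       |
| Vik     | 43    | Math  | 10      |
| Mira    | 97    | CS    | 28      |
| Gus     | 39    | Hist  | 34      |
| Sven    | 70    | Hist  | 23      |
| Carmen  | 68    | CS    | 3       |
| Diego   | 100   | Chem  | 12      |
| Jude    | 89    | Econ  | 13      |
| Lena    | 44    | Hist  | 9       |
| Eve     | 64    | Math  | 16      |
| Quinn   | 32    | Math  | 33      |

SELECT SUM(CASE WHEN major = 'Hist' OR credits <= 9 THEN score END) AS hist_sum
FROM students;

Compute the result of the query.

student=Kai: ✓ → 60
student=Vik: ✗
student=Mira: ✗
student=Gus: ✓ → 39
student=Sven: ✓ → 70
student=Carmen: ✓ → 68
student=Diego: ✗
student=Jude: ✗
student=Lena: ✓ → 44
student=Eve: ✗
student=Quinn: ✗
hist_sum = 60 + 39 + 70 + 68 + 44 = 281

281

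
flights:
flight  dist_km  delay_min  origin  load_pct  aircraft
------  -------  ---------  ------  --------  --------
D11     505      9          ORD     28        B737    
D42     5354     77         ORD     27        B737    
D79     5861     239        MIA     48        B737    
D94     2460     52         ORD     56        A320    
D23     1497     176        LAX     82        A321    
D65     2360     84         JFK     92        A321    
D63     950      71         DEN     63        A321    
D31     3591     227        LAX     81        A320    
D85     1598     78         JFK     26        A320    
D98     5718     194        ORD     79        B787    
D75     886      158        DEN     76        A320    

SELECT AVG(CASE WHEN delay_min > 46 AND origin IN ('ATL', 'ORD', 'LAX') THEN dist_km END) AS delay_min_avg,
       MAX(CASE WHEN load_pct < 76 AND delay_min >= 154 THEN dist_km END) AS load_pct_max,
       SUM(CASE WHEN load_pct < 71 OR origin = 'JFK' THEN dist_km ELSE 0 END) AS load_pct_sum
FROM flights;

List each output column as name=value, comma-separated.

delay_min_avg=3724, load_pct_max=5861, load_pct_sum=19088

[delay_min_avg: delay_min > 46 AND origin IN ('ATL', 'ORD', 'LAX')]
flight=D11: ✗
flight=D42: ✓ → 5354
flight=D79: ✗
flight=D94: ✓ → 2460
flight=D23: ✓ → 1497
flight=D65: ✗
flight=D63: ✗
flight=D31: ✓ → 3591
flight=D85: ✗
flight=D98: ✓ → 5718
flight=D75: ✗
delay_min_avg = (5354 + 2460 + 1497 + 3591 + 5718) / 5 = 3724
—
[load_pct_max: load_pct < 76 AND delay_min >= 154]
flight=D11: ✗
flight=D42: ✗
flight=D79: ✓ → 5861
flight=D94: ✗
flight=D23: ✗
flight=D65: ✗
flight=D63: ✗
flight=D31: ✗
flight=D85: ✗
flight=D98: ✗
flight=D75: ✗
load_pct_max = MAX(5861) = 5861
—
[load_pct_sum: load_pct < 71 OR origin = 'JFK']
flight=D11: ✓ → 505
flight=D42: ✓ → 5354
flight=D79: ✓ → 5861
flight=D94: ✓ → 2460
flight=D23: ✗
flight=D65: ✓ → 2360
flight=D63: ✓ → 950
flight=D31: ✗
flight=D85: ✓ → 1598
flight=D98: ✗
flight=D75: ✗
load_pct_sum = 505 + 5354 + 5861 + 2460 + 2360 + 950 + 1598 = 19088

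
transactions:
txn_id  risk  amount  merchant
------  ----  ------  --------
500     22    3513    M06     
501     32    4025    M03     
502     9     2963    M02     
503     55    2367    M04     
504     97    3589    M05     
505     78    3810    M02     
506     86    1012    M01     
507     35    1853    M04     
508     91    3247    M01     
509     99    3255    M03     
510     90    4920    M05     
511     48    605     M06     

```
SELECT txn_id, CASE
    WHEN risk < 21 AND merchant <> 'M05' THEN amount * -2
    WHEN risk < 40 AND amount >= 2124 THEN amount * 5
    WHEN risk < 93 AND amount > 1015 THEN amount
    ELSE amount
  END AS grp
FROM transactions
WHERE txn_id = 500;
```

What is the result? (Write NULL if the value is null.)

17565

txn_id = 500: risk=22, amount=3513, merchant=M06.
risk < 21 AND merchant <> 'M05' → false
risk < 40 AND amount >= 2124 → true → 17565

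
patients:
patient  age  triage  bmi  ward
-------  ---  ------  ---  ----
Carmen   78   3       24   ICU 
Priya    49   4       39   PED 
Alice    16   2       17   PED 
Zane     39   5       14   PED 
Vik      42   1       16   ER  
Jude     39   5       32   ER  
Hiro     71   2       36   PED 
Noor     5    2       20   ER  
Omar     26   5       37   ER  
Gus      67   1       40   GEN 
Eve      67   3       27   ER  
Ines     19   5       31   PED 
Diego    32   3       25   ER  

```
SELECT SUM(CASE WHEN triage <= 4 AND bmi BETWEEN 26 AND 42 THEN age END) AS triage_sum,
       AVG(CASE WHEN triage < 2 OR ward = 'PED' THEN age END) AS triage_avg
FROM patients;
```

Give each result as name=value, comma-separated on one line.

[triage_sum: triage <= 4 AND bmi BETWEEN 26 AND 42]
patient=Carmen: ✗
patient=Priya: ✓ → 49
patient=Alice: ✗
patient=Zane: ✗
patient=Vik: ✗
patient=Jude: ✗
patient=Hiro: ✓ → 71
patient=Noor: ✗
patient=Omar: ✗
patient=Gus: ✓ → 67
patient=Eve: ✓ → 67
patient=Ines: ✗
patient=Diego: ✗
triage_sum = 49 + 71 + 67 + 67 = 254
—
[triage_avg: triage < 2 OR ward = 'PED']
patient=Carmen: ✗
patient=Priya: ✓ → 49
patient=Alice: ✓ → 16
patient=Zane: ✓ → 39
patient=Vik: ✓ → 42
patient=Jude: ✗
patient=Hiro: ✓ → 71
patient=Noor: ✗
patient=Omar: ✗
patient=Gus: ✓ → 67
patient=Eve: ✗
patient=Ines: ✓ → 19
patient=Diego: ✗
triage_avg = (49 + 16 + 39 + 42 + 71 + 67 + 19) / 7 = 43.2857142857

triage_sum=254, triage_avg=43.2857142857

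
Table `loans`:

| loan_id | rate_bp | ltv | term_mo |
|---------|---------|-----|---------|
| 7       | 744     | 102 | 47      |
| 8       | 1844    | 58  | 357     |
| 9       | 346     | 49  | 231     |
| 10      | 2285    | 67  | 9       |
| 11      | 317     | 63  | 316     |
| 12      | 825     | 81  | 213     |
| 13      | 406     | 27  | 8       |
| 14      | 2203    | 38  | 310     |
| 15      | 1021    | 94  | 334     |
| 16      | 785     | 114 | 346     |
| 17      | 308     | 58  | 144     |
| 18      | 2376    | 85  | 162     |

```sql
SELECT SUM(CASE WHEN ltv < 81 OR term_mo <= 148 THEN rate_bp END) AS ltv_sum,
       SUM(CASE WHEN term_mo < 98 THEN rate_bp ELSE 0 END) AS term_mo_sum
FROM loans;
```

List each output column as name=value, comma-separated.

[ltv_sum: ltv < 81 OR term_mo <= 148]
loan_id=7: ✓ → 744
loan_id=8: ✓ → 1844
loan_id=9: ✓ → 346
loan_id=10: ✓ → 2285
loan_id=11: ✓ → 317
loan_id=12: ✗
loan_id=13: ✓ → 406
loan_id=14: ✓ → 2203
loan_id=15: ✗
loan_id=16: ✗
loan_id=17: ✓ → 308
loan_id=18: ✗
ltv_sum = 744 + 1844 + 346 + 2285 + 317 + 406 + 2203 + 308 = 8453
—
[term_mo_sum: term_mo < 98]
loan_id=7: ✓ → 744
loan_id=8: ✗
loan_id=9: ✗
loan_id=10: ✓ → 2285
loan_id=11: ✗
loan_id=12: ✗
loan_id=13: ✓ → 406
loan_id=14: ✗
loan_id=15: ✗
loan_id=16: ✗
loan_id=17: ✗
loan_id=18: ✗
term_mo_sum = 744 + 2285 + 406 = 3435

ltv_sum=8453, term_mo_sum=3435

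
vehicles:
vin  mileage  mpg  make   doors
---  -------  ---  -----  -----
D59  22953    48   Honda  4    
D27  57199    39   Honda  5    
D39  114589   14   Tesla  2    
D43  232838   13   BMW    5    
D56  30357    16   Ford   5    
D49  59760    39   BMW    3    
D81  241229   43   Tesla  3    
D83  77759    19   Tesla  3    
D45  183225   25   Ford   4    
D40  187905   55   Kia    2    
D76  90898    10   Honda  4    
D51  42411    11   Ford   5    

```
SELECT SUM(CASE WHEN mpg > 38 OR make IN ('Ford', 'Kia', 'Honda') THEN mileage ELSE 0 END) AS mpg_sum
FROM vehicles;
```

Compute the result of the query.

915937

vin=D59: ✓ → 22953
vin=D27: ✓ → 57199
vin=D39: ✗
vin=D43: ✗
vin=D56: ✓ → 30357
vin=D49: ✓ → 59760
vin=D81: ✓ → 241229
vin=D83: ✗
vin=D45: ✓ → 183225
vin=D40: ✓ → 187905
vin=D76: ✓ → 90898
vin=D51: ✓ → 42411
mpg_sum = 22953 + 57199 + 30357 + 59760 + 241229 + 183225 + 187905 + 90898 + 42411 = 915937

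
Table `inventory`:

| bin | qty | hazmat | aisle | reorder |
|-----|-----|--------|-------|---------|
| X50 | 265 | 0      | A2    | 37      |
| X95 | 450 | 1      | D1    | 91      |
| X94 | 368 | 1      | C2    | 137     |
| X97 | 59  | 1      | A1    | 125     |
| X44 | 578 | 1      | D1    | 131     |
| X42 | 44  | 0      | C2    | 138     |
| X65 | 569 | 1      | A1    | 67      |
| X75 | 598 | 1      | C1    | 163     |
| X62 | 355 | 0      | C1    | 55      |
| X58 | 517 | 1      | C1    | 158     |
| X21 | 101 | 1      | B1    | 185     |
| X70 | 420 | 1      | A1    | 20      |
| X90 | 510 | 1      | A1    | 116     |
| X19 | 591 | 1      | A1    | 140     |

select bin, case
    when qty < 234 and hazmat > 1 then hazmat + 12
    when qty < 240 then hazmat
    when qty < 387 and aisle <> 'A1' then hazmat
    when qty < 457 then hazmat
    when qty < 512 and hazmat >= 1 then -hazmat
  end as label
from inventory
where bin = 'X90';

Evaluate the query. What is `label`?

-1

bin = X90: qty=510, hazmat=1, aisle=A1, reorder=116.
qty < 234 and hazmat > 1 → false
qty < 240 → false
qty < 387 and aisle <> 'A1' → false
qty < 457 → false
qty < 512 and hazmat >= 1 → true → -1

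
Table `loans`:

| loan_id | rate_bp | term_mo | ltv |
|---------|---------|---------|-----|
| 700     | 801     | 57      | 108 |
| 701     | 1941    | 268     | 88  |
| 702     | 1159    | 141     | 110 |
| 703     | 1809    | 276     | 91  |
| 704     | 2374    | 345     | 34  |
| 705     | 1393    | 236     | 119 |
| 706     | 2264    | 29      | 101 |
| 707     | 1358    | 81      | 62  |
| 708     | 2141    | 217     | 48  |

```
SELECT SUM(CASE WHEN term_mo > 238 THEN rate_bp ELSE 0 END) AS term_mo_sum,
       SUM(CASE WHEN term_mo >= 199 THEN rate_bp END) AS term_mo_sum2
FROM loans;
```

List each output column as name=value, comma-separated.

[term_mo_sum: term_mo > 238]
loan_id=700: ✗
loan_id=701: ✓ → 1941
loan_id=702: ✗
loan_id=703: ✓ → 1809
loan_id=704: ✓ → 2374
loan_id=705: ✗
loan_id=706: ✗
loan_id=707: ✗
loan_id=708: ✗
term_mo_sum = 1941 + 1809 + 2374 = 6124
—
[term_mo_sum2: term_mo >= 199]
loan_id=700: ✗
loan_id=701: ✓ → 1941
loan_id=702: ✗
loan_id=703: ✓ → 1809
loan_id=704: ✓ → 2374
loan_id=705: ✓ → 1393
loan_id=706: ✗
loan_id=707: ✗
loan_id=708: ✓ → 2141
term_mo_sum2 = 1941 + 1809 + 2374 + 1393 + 2141 = 9658

term_mo_sum=6124, term_mo_sum2=9658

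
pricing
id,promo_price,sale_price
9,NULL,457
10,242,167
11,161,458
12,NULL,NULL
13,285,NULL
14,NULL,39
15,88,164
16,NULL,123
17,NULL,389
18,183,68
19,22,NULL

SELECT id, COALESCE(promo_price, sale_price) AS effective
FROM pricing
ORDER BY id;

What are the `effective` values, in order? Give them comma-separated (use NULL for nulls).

457, 242, 161, NULL, 285, 39, 88, 123, 389, 183, 22

id=9: promo_price=NULL, sale_price=457 → 457
id=10: promo_price=242 → 242
id=11: promo_price=161 → 161
id=12: promo_price=NULL, sale_price=NULL (all NULL) → NULL
id=13: promo_price=285 → 285
id=14: promo_price=NULL, sale_price=39 → 39
id=15: promo_price=88 → 88
id=16: promo_price=NULL, sale_price=123 → 123
id=17: promo_price=NULL, sale_price=389 → 389
id=18: promo_price=183 → 183
id=19: promo_price=22 → 22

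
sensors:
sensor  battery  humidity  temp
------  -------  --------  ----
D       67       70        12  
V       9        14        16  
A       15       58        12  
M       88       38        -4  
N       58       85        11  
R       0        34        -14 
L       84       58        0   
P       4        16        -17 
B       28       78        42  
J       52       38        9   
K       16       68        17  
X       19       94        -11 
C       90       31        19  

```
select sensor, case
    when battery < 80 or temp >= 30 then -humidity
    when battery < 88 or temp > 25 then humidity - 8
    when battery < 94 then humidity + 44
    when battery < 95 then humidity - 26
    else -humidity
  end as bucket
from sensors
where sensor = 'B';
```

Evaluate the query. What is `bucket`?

-78

sensor = B: battery=28, humidity=78, temp=42.
battery < 80 or temp >= 30 → true → -78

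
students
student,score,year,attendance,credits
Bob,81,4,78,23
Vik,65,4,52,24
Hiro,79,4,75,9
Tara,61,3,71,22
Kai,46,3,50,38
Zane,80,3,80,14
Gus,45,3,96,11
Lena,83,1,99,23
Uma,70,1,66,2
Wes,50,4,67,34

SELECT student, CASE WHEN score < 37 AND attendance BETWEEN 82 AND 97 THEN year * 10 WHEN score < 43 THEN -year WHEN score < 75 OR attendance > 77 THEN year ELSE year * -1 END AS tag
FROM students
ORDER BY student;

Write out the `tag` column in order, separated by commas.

4, 3, -4, 3, 1, 3, 1, 4, 4, 3

student=Bob: score < 75 OR attendance > 77 → 4
student=Gus: score < 75 OR attendance > 77 → 3
student=Hiro: ELSE → -4
student=Kai: score < 75 OR attendance > 77 → 3
student=Lena: score < 75 OR attendance > 77 → 1
student=Tara: score < 75 OR attendance > 77 → 3
student=Uma: score < 75 OR attendance > 77 → 1
student=Vik: score < 75 OR attendance > 77 → 4
student=Wes: score < 75 OR attendance > 77 → 4
student=Zane: score < 75 OR attendance > 77 → 3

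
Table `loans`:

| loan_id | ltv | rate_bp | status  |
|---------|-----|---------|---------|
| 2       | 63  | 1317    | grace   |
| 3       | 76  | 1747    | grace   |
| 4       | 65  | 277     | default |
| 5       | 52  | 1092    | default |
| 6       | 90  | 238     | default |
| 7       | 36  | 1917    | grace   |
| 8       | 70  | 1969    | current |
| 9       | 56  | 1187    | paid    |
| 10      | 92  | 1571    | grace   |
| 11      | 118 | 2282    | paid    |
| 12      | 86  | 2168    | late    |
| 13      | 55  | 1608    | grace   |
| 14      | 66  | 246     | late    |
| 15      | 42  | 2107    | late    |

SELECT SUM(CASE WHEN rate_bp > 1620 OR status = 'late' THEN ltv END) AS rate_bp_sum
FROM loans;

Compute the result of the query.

loan_id=2: ✗
loan_id=3: ✓ → 76
loan_id=4: ✗
loan_id=5: ✗
loan_id=6: ✗
loan_id=7: ✓ → 36
loan_id=8: ✓ → 70
loan_id=9: ✗
loan_id=10: ✗
loan_id=11: ✓ → 118
loan_id=12: ✓ → 86
loan_id=13: ✗
loan_id=14: ✓ → 66
loan_id=15: ✓ → 42
rate_bp_sum = 76 + 36 + 70 + 118 + 86 + 66 + 42 = 494

494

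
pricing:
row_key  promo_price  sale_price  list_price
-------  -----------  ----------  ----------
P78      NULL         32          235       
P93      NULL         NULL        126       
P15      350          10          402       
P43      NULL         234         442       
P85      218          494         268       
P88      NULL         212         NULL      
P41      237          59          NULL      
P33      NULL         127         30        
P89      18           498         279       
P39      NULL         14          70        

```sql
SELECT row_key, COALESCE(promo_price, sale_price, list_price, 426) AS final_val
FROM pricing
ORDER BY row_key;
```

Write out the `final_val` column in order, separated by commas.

350, 127, 14, 237, 234, 32, 218, 212, 18, 126

row_key=P15: promo_price=350 → 350
row_key=P33: promo_price=NULL, sale_price=127 → 127
row_key=P39: promo_price=NULL, sale_price=14 → 14
row_key=P41: promo_price=237 → 237
row_key=P43: promo_price=NULL, sale_price=234 → 234
row_key=P78: promo_price=NULL, sale_price=32 → 32
row_key=P85: promo_price=218 → 218
row_key=P88: promo_price=NULL, sale_price=212 → 212
row_key=P89: promo_price=18 → 18
row_key=P93: promo_price=NULL, sale_price=NULL, list_price=126 → 126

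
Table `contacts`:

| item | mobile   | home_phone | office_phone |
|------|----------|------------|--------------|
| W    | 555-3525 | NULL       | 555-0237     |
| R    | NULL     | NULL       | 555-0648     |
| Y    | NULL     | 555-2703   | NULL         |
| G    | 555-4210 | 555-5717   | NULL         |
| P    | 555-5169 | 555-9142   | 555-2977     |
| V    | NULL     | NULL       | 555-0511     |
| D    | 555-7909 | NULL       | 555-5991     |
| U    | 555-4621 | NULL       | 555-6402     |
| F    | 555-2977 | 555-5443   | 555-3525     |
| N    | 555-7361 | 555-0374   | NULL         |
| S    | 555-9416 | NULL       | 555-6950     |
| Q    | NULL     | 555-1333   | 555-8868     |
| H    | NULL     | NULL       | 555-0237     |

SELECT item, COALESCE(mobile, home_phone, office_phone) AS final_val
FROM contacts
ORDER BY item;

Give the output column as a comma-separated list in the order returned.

item=D: mobile=555-7909 → 555-7909
item=F: mobile=555-2977 → 555-2977
item=G: mobile=555-4210 → 555-4210
item=H: mobile=NULL, home_phone=NULL, office_phone=555-0237 → 555-0237
item=N: mobile=555-7361 → 555-7361
item=P: mobile=555-5169 → 555-5169
item=Q: mobile=NULL, home_phone=555-1333 → 555-1333
item=R: mobile=NULL, home_phone=NULL, office_phone=555-0648 → 555-0648
item=S: mobile=555-9416 → 555-9416
item=U: mobile=555-4621 → 555-4621
item=V: mobile=NULL, home_phone=NULL, office_phone=555-0511 → 555-0511
item=W: mobile=555-3525 → 555-3525
item=Y: mobile=NULL, home_phone=555-2703 → 555-2703

555-7909, 555-2977, 555-4210, 555-0237, 555-7361, 555-5169, 555-1333, 555-0648, 555-9416, 555-4621, 555-0511, 555-3525, 555-2703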